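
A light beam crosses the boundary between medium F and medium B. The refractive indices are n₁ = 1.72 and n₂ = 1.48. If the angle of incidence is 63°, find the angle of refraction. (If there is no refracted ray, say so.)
sin θ₂ = (n₁/n₂)·sin θ₁ = 1.035 > 1, so there is no refracted ray — the light undergoes total internal reflection.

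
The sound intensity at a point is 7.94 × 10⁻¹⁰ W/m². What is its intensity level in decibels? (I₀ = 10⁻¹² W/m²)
β = 10·log₁₀(I/I₀) = 29 dB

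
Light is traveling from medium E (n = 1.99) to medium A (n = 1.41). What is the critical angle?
θc = arcsin(n₂/n₁) = 45.12°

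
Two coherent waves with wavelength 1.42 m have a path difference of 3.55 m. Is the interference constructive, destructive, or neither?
destructive — path difference = 2.5λ, an odd multiple of λ/2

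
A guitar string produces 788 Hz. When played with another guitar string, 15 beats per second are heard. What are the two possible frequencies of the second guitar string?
f₂ = 788 ± 15 Hz → 803 Hz or 773 Hz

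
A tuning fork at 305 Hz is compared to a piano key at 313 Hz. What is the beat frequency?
8 Hz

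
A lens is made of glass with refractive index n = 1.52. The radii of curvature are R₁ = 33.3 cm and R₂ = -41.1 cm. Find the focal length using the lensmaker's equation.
1/f = (n − 1)(1/R₁ − 1/R₂) → f = 35.38 cm (converging lens)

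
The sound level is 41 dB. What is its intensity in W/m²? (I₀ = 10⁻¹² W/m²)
I = I₀·10^(β/10) = 1.26 × 10⁻⁸ W/m²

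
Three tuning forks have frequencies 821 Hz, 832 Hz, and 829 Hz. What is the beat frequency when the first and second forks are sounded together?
11 Hz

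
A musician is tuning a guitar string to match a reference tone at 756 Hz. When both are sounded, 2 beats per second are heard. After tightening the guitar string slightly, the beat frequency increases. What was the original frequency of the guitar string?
758 Hz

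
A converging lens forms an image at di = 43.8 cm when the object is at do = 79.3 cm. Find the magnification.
M = −di/do = -0.5523 (inverted image)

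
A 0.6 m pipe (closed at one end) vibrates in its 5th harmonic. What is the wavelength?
λₙ = 4L/n = 0.48 m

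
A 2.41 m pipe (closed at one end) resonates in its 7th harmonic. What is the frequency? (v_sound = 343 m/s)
fₙ = nv/(4L) = 249.1 Hz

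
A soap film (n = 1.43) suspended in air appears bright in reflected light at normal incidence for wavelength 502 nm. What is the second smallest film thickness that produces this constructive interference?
2nt = (m − ½)λ with m = 2 → t = (m − ½)λ/(2n) = 263.3 nm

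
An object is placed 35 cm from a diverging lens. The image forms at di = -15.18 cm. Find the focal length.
1/f = 1/do + 1/di → f = -26.81 cm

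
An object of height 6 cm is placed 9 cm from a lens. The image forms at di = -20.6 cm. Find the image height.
hi = (-di/do) × ho = 13.73 cm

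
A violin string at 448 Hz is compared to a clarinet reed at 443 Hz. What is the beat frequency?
5 Hz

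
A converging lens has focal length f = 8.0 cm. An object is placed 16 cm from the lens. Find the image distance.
1/di = 1/f − 1/do → di = 16 cm (real image)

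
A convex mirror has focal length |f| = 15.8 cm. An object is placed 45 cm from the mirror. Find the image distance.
f = −15.8 cm (convex); 1/di = 1/f − 1/do → di = -11.69 cm (virtual image, behind mirror)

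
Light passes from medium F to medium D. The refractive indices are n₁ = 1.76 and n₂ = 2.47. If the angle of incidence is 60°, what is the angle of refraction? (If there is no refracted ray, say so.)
sin θ₂ = (n₁/n₂)·sin θ₁ = 0.6171 → θ₂ = 38.1°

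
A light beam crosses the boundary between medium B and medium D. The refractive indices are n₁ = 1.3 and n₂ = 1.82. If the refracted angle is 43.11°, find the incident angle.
sin θ₁ = (n₂/n₁)·sin θ₂ → θ₁ = 73.09°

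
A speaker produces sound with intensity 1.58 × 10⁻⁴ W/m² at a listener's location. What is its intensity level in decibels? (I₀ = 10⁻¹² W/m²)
β = 10·log₁₀(I/I₀) = 81.99 dB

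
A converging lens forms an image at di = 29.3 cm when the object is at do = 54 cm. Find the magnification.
M = −di/do = -0.5426 (inverted image)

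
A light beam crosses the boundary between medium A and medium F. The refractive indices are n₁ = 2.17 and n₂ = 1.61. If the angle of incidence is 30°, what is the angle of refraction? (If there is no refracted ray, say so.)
sin θ₂ = (n₁/n₂)·sin θ₁ = 0.6739 → θ₂ = 42.37°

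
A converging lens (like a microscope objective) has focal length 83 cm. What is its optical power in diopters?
P = 1/f = 1.205 D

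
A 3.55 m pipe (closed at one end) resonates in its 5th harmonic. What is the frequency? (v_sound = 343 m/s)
fₙ = nv/(4L) = 120.8 Hz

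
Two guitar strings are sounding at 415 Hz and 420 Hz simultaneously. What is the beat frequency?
5 Hz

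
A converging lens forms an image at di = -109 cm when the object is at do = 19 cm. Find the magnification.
M = −di/do = 5.737 (upright image)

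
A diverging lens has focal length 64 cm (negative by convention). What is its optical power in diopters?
P = 1/f = -1.562 D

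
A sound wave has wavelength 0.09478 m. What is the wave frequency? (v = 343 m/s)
f = v/λ = 3619 Hz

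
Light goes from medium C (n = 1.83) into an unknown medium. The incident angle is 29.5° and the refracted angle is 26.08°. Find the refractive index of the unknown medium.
n₂ = n₁·sin θ₁ / sin θ₂ = 2.05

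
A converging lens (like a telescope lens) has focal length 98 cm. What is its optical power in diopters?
P = 1/f = 1.02 D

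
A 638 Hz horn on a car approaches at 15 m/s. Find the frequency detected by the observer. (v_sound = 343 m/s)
f_obs = f·v/(v − v_s) = 667.2 Hz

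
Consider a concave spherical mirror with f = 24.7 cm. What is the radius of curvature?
R = 2|f| = 49.4 cm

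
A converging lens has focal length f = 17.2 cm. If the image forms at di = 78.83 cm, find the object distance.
1/do = 1/f − 1/di → do = 22 cm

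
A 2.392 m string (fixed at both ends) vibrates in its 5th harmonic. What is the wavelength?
λₙ = 2L/n = 0.9568 m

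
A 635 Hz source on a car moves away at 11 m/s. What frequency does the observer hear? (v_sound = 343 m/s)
f_obs = f·v/(v + v_s) = 615.3 Hz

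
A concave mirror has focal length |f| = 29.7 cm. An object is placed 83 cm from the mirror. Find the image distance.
f = +29.7 cm (concave); 1/di = 1/f − 1/do → di = 46.25 cm (real image, in front of mirror)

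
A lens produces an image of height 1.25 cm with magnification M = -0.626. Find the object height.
ho = |hi|/|M| = 1.997 cm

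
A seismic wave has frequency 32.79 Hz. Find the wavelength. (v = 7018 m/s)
λ = v/f = 214 m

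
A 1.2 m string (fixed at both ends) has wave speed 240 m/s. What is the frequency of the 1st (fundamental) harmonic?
fₙ = nv/(2L) = 100 Hz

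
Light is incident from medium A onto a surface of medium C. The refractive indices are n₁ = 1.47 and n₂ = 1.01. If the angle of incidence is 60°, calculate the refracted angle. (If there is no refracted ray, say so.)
sin θ₂ = (n₁/n₂)·sin θ₁ = 1.26 > 1, so there is no refracted ray — the light undergoes total internal reflection.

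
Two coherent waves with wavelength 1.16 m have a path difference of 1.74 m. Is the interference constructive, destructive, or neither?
destructive — path difference = 1.5λ, an odd multiple of λ/2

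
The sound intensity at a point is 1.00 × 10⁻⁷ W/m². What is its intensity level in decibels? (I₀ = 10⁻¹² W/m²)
β = 10·log₁₀(I/I₀) = 50 dB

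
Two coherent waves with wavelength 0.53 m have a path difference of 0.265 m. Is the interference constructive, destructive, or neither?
destructive — path difference = 0.5λ, an odd multiple of λ/2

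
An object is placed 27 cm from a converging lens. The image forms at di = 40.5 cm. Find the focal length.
1/f = 1/do + 1/di → f = 16.2 cm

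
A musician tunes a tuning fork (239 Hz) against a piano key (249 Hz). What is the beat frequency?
10 Hz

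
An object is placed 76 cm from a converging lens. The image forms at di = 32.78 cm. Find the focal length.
1/f = 1/do + 1/di → f = 22.9 cm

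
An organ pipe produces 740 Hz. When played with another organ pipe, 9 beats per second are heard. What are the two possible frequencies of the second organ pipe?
f₂ = 740 ± 9 Hz → 749 Hz or 731 Hz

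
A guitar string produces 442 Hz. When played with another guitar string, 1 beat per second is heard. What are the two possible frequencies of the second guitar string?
f₂ = 442 ± 1 Hz → 443 Hz or 441 Hz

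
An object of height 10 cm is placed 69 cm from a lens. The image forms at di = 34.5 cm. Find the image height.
hi = (-di/do) × ho = -5 cm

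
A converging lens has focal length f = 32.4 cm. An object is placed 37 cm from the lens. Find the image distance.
1/di = 1/f − 1/do → di = 260.6 cm (real image)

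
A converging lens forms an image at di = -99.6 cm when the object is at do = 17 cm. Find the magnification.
M = −di/do = 5.859 (upright image)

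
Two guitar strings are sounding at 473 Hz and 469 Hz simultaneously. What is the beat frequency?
4 Hz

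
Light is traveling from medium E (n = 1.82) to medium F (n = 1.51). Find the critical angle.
θc = arcsin(n₂/n₁) = 56.06°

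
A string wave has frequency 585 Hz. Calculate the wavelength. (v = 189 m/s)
λ = v/f = 0.3231 m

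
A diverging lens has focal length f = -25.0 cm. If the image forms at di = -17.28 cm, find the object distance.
1/do = 1/f − 1/di → do = 55.96 cm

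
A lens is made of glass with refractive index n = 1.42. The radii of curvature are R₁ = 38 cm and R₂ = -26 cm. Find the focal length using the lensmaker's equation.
1/f = (n − 1)(1/R₁ − 1/R₂) → f = 36.76 cm (converging lens)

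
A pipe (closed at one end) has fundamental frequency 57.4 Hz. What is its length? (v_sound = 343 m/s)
L = v/(4f₁) = 1.494 m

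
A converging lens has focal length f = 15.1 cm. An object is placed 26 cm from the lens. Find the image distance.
1/di = 1/f − 1/do → di = 36.02 cm (real image)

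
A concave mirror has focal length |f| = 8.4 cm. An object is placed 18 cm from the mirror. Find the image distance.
f = +8.4 cm (concave); 1/di = 1/f − 1/do → di = 15.75 cm (real image, in front of mirror)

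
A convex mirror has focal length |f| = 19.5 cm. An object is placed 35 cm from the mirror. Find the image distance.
f = −19.5 cm (convex); 1/di = 1/f − 1/do → di = -12.52 cm (virtual image, behind mirror)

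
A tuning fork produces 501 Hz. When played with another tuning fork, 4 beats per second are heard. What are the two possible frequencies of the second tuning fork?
f₂ = 501 ± 4 Hz → 505 Hz or 497 Hz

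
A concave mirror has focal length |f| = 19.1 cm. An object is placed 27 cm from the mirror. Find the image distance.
f = +19.1 cm (concave); 1/di = 1/f − 1/do → di = 65.28 cm (real image, in front of mirror)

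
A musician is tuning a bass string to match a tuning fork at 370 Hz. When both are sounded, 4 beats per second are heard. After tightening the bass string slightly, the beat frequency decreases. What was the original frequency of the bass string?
366 Hz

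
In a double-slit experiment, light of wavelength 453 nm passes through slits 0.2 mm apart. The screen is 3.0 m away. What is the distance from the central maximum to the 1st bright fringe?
y = mλL/d = 6.795 mm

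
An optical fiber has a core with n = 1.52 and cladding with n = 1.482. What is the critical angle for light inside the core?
θc = arcsin(n_cladding/n_core) = 77.16°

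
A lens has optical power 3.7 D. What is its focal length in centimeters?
f = 1/P = 27.03 cm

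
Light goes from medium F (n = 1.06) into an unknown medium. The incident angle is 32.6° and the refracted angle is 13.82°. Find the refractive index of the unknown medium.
n₂ = n₁·sin θ₁ / sin θ₂ = 2.391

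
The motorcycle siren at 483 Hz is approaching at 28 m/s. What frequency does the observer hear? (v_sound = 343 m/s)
f_obs = f·v/(v − v_s) = 525.9 Hz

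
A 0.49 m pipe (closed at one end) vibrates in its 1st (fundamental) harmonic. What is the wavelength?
λₙ = 4L/n = 1.96 m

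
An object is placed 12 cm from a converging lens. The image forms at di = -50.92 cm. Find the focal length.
1/f = 1/do + 1/di → f = 15.7 cm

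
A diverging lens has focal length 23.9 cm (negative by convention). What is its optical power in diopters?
P = 1/f = -4.184 D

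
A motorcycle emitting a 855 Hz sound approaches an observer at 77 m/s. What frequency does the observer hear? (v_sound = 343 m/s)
f_obs = f·v/(v − v_s) = 1102 Hz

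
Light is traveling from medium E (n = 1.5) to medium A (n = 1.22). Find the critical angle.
θc = arcsin(n₂/n₁) = 54.42°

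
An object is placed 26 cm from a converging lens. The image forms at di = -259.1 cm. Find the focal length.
1/f = 1/do + 1/di → f = 28.9 cm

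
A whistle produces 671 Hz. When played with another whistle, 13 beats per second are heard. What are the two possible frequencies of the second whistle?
f₂ = 671 ± 13 Hz → 684 Hz or 658 Hz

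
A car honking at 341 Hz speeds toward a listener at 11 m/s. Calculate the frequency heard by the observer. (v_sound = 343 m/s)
f_obs = f·v/(v − v_s) = 352.3 Hz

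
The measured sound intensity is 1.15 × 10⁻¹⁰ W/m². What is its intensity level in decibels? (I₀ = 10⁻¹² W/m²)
β = 10·log₁₀(I/I₀) = 20.61 dB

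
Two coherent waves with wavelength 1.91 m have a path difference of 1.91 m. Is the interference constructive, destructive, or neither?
constructive — path difference = 1λ, a whole number of wavelengths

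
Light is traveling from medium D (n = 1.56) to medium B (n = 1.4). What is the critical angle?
θc = arcsin(n₂/n₁) = 63.82°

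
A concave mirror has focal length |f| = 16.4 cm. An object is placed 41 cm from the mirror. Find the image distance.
f = +16.4 cm (concave); 1/di = 1/f − 1/do → di = 27.33 cm (real image, in front of mirror)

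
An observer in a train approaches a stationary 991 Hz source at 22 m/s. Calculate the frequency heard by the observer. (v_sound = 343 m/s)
f_obs = f·(v + v_o)/v = 1055 Hz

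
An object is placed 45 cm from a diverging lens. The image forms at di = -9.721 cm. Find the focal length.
1/f = 1/do + 1/di → f = -12.4 cm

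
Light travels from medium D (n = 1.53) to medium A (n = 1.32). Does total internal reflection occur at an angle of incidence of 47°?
θc = arcsin(n₂/n₁) = 59.63°; 47° < θc, so no — the ray refracts.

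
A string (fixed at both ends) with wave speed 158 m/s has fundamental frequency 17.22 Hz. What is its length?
L = v/(2f₁) = 4.588 m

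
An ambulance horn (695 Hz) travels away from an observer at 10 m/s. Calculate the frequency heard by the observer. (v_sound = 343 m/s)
f_obs = f·v/(v + v_s) = 675.3 Hz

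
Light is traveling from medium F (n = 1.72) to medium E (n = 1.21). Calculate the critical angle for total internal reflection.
θc = arcsin(n₂/n₁) = 44.71°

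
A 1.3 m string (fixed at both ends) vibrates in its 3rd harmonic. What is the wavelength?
λₙ = 2L/n = 0.8667 m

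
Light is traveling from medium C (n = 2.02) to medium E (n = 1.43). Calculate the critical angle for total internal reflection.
θc = arcsin(n₂/n₁) = 45.07°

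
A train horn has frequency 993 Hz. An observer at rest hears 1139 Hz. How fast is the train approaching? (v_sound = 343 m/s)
v_s = v·(1 − f/f_obs) = 43.97 m/s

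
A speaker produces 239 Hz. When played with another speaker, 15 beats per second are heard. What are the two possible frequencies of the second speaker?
f₂ = 239 ± 15 Hz → 254 Hz or 224 Hz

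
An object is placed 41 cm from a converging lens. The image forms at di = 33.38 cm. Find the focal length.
1/f = 1/do + 1/di → f = 18.4 cm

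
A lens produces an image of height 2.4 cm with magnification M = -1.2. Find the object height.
ho = |hi|/|M| = 2 cm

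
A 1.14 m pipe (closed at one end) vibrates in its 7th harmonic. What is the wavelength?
λₙ = 4L/n = 0.6514 m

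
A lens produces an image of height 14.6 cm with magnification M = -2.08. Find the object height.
ho = |hi|/|M| = 7.019 cm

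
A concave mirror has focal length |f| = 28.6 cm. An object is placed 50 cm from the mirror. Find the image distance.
f = +28.6 cm (concave); 1/di = 1/f − 1/do → di = 66.82 cm (real image, in front of mirror)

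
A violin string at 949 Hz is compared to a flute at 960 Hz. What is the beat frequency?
11 Hz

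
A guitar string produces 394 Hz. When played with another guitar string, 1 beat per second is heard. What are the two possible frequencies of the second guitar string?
f₂ = 394 ± 1 Hz → 395 Hz or 393 Hz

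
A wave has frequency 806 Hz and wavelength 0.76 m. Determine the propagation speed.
v = fλ = 612.6 m/s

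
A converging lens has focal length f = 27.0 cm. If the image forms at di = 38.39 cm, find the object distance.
1/do = 1/f − 1/di → do = 91 cm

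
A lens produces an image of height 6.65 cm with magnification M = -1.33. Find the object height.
ho = |hi|/|M| = 5 cm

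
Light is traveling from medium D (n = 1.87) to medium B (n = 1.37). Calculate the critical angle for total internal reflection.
θc = arcsin(n₂/n₁) = 47.11°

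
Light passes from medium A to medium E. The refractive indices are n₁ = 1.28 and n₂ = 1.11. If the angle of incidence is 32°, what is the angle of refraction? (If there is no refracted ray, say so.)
sin θ₂ = (n₁/n₂)·sin θ₁ = 0.6111 → θ₂ = 37.67°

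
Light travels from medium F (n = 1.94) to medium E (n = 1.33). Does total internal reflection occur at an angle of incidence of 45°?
θc = arcsin(n₂/n₁) = 43.28°; 45° > θc, so yes — total internal reflection.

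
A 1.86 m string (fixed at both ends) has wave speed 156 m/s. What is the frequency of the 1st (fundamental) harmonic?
fₙ = nv/(2L) = 41.94 Hz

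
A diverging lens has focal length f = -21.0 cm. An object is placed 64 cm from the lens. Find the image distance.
1/di = 1/f − 1/do → di = -15.81 cm (virtual image)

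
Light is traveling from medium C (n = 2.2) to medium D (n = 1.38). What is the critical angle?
θc = arcsin(n₂/n₁) = 38.85°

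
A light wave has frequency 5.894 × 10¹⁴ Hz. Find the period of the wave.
T = 1/f = 1.697 × 10⁻¹⁵ s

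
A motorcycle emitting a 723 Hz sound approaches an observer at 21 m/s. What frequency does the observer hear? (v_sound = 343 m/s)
f_obs = f·v/(v − v_s) = 770.2 Hz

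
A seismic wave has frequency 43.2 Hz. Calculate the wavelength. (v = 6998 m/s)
λ = v/f = 162 m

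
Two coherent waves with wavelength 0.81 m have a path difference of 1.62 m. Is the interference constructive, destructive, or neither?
constructive — path difference = 2λ, a whole number of wavelengths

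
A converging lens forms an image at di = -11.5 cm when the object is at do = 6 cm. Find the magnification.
M = −di/do = 1.917 (upright image)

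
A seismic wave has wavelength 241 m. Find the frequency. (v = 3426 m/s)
f = v/λ = 14.22 Hz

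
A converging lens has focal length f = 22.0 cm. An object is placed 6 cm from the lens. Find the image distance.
1/di = 1/f − 1/do → di = -8.25 cm (virtual image)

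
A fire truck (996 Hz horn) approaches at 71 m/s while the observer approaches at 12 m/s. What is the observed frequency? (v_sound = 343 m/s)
f_obs = f·(v + v_o)/(v − v_s) = 1300 Hz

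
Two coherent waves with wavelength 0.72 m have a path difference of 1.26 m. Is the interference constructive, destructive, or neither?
neither (partial) — path difference = 1.75λ, neither a whole number of wavelengths nor an odd multiple of λ/2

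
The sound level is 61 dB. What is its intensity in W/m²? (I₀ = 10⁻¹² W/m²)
I = I₀·10^(β/10) = 1.26 × 10⁻⁶ W/m²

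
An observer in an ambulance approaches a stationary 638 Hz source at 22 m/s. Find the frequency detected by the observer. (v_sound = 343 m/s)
f_obs = f·(v + v_o)/v = 678.9 Hz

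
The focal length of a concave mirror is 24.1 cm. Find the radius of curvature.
R = 2|f| = 48.2 cm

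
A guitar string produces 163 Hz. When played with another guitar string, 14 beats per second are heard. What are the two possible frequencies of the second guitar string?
f₂ = 163 ± 14 Hz → 177 Hz or 149 Hz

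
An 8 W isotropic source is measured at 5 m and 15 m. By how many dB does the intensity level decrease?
Δβ = 20·log₁₀(r₂/r₁) = 9.542 dB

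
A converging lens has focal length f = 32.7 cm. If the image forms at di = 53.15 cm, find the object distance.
1/do = 1/f − 1/di → do = 84.99 cm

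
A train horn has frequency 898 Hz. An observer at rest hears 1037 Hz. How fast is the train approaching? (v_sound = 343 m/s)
v_s = v·(1 − f/f_obs) = 45.98 m/s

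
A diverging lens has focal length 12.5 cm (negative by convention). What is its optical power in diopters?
P = 1/f = -8 D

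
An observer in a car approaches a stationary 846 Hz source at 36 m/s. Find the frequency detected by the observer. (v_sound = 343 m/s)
f_obs = f·(v + v_o)/v = 934.8 Hz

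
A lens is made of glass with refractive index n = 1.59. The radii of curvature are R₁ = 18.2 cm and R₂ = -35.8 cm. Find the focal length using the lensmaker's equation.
1/f = (n − 1)(1/R₁ − 1/R₂) → f = 20.45 cm (converging lens)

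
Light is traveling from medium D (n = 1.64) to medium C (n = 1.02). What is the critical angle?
θc = arcsin(n₂/n₁) = 38.46°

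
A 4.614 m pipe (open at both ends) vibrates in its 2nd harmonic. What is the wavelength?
λₙ = 2L/n = 4.614 m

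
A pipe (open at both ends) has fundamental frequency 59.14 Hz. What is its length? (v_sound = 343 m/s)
L = v/(2f₁) = 2.9 m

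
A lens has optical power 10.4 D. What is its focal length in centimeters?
f = 1/P = 9.615 cm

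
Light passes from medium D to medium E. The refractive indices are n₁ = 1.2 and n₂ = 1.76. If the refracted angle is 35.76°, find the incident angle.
sin θ₁ = (n₂/n₁)·sin θ₂ → θ₁ = 58.99°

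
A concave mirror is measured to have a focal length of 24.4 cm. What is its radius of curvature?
R = 2|f| = 48.8 cm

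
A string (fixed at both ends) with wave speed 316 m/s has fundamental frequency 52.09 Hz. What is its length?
L = v/(2f₁) = 3.033 m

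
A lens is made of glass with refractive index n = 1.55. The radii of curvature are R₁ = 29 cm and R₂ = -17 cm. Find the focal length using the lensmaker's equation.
1/f = (n − 1)(1/R₁ − 1/R₂) → f = 19.49 cm (converging lens)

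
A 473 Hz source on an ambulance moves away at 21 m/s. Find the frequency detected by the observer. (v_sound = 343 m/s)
f_obs = f·v/(v + v_s) = 445.7 Hz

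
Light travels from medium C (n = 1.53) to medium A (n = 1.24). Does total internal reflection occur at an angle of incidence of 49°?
θc = arcsin(n₂/n₁) = 54.14°; 49° < θc, so no — the ray refracts.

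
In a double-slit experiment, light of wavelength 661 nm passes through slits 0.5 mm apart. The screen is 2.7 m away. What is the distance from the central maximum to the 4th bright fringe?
y = mλL/d = 14.28 mm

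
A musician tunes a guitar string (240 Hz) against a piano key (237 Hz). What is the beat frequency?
3 Hz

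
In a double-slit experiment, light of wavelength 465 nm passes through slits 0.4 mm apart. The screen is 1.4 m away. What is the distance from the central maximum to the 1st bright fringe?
y = mλL/d = 1.627 mm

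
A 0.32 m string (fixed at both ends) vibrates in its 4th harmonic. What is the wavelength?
λₙ = 2L/n = 0.16 m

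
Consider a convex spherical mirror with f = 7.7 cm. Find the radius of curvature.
R = 2|f| = 15.4 cm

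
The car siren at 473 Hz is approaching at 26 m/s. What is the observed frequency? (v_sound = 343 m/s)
f_obs = f·v/(v − v_s) = 511.8 Hz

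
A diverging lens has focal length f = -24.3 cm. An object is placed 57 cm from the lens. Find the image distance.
1/di = 1/f − 1/do → di = -17.04 cm (virtual image)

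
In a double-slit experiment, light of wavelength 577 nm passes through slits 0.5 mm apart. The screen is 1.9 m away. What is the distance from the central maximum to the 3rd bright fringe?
y = mλL/d = 6.578 mm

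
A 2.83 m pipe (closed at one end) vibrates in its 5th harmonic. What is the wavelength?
λₙ = 4L/n = 2.264 m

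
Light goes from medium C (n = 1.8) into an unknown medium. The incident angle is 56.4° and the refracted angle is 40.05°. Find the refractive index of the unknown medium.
n₂ = n₁·sin θ₁ / sin θ₂ = 2.33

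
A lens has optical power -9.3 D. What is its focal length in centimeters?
f = 1/P = -10.75 cm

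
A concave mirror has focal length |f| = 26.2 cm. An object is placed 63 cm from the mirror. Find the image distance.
f = +26.2 cm (concave); 1/di = 1/f − 1/do → di = 44.85 cm (real image, in front of mirror)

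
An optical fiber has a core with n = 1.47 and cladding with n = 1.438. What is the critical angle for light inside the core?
θc = arcsin(n_cladding/n_core) = 78.02°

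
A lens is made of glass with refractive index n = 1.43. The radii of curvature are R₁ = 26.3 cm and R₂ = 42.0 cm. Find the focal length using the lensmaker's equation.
1/f = (n − 1)(1/R₁ − 1/R₂) → f = 163.6 cm (converging lens)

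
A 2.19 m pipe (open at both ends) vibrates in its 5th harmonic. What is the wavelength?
λₙ = 2L/n = 0.876 m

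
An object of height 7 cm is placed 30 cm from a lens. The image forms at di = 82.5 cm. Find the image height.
hi = (-di/do) × ho = -19.25 cm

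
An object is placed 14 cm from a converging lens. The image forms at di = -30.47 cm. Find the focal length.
1/f = 1/do + 1/di → f = 25.9 cm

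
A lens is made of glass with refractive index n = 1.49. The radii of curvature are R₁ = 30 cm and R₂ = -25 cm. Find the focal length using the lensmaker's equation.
1/f = (n − 1)(1/R₁ − 1/R₂) → f = 27.83 cm (converging lens)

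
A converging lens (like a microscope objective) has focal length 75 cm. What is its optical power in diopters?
P = 1/f = 1.333 D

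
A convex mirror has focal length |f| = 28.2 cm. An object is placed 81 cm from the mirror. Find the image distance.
f = −28.2 cm (convex); 1/di = 1/f − 1/do → di = -20.92 cm (virtual image, behind mirror)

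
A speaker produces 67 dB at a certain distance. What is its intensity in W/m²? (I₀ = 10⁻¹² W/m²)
I = I₀·10^(β/10) = 5.01 × 10⁻⁶ W/m²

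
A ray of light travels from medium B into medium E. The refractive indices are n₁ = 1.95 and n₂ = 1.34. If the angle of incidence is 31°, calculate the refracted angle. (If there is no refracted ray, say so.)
sin θ₂ = (n₁/n₂)·sin θ₁ = 0.7495 → θ₂ = 48.55°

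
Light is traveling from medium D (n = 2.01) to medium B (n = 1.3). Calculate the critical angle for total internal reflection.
θc = arcsin(n₂/n₁) = 40.3°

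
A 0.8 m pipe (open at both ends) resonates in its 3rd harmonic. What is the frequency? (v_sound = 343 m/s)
fₙ = nv/(2L) = 643.1 Hz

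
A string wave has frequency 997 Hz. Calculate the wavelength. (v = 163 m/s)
λ = v/f = 0.1635 m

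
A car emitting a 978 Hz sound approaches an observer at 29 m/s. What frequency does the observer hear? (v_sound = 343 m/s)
f_obs = f·v/(v − v_s) = 1068 Hz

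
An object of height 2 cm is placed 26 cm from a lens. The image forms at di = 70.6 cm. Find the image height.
hi = (-di/do) × ho = -5.431 cm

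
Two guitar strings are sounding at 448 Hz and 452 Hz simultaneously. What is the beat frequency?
4 Hz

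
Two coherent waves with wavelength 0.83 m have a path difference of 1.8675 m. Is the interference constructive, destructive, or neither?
neither (partial) — path difference = 2.25λ, neither a whole number of wavelengths nor an odd multiple of λ/2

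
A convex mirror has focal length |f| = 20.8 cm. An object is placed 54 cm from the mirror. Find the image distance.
f = −20.8 cm (convex); 1/di = 1/f − 1/do → di = -15.02 cm (virtual image, behind mirror)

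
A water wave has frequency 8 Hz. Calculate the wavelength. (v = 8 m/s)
λ = v/f = 1 m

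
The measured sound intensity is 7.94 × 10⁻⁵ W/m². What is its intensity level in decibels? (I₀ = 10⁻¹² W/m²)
β = 10·log₁₀(I/I₀) = 79 dB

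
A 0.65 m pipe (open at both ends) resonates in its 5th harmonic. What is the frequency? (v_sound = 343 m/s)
fₙ = nv/(2L) = 1319 Hz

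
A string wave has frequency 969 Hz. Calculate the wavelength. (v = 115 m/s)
λ = v/f = 0.1187 m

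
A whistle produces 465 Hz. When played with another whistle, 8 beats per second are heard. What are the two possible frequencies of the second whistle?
f₂ = 465 ± 8 Hz → 473 Hz or 457 Hz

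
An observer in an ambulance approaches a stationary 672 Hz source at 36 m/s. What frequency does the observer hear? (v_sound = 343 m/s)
f_obs = f·(v + v_o)/v = 742.5 Hz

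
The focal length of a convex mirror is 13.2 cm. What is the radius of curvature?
R = 2|f| = 26.4 cm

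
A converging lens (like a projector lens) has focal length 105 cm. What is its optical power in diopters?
P = 1/f = 0.9524 D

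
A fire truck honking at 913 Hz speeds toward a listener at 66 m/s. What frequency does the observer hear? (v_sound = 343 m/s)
f_obs = f·v/(v − v_s) = 1131 Hz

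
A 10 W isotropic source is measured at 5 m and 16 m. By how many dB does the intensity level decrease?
Δβ = 20·log₁₀(r₂/r₁) = 10.1 dB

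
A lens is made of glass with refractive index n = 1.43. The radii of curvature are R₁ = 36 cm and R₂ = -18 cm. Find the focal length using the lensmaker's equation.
1/f = (n − 1)(1/R₁ − 1/R₂) → f = 27.91 cm (converging lens)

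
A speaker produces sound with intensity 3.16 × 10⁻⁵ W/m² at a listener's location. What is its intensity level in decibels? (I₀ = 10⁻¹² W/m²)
β = 10·log₁₀(I/I₀) = 75 dB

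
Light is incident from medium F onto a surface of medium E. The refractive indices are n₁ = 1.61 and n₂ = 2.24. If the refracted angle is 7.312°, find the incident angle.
sin θ₁ = (n₂/n₁)·sin θ₂ → θ₁ = 10.2°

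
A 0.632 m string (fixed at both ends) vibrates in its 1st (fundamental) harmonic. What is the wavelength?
λₙ = 2L/n = 1.264 m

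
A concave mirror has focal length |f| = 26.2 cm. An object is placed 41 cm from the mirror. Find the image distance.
f = +26.2 cm (concave); 1/di = 1/f − 1/do → di = 72.58 cm (real image, in front of mirror)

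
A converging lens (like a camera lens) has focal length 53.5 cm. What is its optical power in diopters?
P = 1/f = 1.869 D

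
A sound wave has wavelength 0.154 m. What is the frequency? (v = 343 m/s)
f = v/λ = 2227 Hz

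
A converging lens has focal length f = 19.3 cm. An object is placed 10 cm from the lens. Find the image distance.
1/di = 1/f − 1/do → di = -20.75 cm (virtual image)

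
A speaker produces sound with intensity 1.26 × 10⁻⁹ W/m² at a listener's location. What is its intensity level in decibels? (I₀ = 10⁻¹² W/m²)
β = 10·log₁₀(I/I₀) = 31 dB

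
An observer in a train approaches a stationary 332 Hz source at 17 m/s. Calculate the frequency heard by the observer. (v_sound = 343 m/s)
f_obs = f·(v + v_o)/v = 348.5 Hz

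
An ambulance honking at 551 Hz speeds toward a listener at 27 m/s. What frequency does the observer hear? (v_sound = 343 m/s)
f_obs = f·v/(v − v_s) = 598.1 Hz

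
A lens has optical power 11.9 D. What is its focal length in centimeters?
f = 1/P = 8.403 cm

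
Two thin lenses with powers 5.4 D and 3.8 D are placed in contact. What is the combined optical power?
P_total = P₁ + P₂ = 9.2 D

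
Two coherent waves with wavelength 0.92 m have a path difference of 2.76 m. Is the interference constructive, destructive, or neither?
constructive — path difference = 3λ, a whole number of wavelengths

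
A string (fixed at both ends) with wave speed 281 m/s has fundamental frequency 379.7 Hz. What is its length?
L = v/(2f₁) = 0.37 m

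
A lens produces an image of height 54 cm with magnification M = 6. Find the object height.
ho = |hi|/|M| = 9 cm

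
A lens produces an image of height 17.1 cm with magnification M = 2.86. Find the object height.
ho = |hi|/|M| = 5.979 cm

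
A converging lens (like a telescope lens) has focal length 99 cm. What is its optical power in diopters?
P = 1/f = 1.01 D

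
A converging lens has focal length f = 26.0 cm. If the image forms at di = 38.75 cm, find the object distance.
1/do = 1/f − 1/di → do = 79.02 cm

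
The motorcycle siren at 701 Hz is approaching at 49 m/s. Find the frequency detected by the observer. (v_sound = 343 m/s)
f_obs = f·v/(v − v_s) = 817.8 Hz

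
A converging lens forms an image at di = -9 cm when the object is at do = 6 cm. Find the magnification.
M = −di/do = 1.5 (upright image)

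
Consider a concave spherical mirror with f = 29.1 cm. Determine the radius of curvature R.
R = 2|f| = 58.2 cm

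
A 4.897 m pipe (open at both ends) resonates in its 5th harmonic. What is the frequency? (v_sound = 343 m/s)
fₙ = nv/(2L) = 175.1 Hz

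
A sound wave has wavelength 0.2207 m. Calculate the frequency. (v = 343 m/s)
f = v/λ = 1554 Hz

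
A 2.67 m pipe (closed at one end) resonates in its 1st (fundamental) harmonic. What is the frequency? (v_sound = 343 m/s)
fₙ = nv/(4L) = 32.12 Hz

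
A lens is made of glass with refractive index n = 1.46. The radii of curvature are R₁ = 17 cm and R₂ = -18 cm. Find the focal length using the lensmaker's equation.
1/f = (n − 1)(1/R₁ − 1/R₂) → f = 19.01 cm (converging lens)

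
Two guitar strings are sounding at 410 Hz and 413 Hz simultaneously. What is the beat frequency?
3 Hz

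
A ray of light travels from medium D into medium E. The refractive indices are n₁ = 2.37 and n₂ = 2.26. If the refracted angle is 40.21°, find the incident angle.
sin θ₁ = (n₂/n₁)·sin θ₂ → θ₁ = 38°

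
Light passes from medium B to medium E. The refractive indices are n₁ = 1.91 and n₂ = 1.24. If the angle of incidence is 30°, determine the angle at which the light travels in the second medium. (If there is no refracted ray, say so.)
sin θ₂ = (n₁/n₂)·sin θ₁ = 0.7702 → θ₂ = 50.37°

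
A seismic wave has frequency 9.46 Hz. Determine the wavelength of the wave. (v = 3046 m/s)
λ = v/f = 322 m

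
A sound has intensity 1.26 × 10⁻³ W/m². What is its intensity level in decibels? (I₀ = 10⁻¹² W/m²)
β = 10·log₁₀(I/I₀) = 91 dB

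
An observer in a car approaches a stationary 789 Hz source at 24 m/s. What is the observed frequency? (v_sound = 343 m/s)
f_obs = f·(v + v_o)/v = 844.2 Hz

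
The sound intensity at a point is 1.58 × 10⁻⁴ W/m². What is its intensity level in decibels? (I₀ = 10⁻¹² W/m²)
β = 10·log₁₀(I/I₀) = 81.99 dB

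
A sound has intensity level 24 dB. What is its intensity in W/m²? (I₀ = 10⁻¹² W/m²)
I = I₀·10^(β/10) = 2.51 × 10⁻¹⁰ W/m²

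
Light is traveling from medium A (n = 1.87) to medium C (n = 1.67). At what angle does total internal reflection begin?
θc = arcsin(n₂/n₁) = 63.26°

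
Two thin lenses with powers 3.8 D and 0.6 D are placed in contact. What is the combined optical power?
P_total = P₁ + P₂ = 4.4 D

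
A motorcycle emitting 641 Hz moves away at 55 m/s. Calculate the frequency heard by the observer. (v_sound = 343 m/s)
f_obs = f·v/(v + v_s) = 552.4 Hz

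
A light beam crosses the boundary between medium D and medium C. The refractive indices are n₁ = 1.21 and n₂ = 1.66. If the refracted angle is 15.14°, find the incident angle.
sin θ₁ = (n₂/n₁)·sin θ₂ → θ₁ = 21°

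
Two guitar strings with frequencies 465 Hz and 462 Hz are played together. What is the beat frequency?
3 Hz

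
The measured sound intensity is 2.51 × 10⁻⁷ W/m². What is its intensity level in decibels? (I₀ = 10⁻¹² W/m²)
β = 10·log₁₀(I/I₀) = 54 dB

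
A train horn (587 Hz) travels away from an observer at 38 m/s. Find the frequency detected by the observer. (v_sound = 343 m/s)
f_obs = f·v/(v + v_s) = 528.5 Hz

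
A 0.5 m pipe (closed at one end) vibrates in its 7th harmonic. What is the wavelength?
λₙ = 4L/n = 0.2857 m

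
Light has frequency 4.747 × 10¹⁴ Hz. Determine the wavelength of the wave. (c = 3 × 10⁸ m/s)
λ = c/f = 632 nm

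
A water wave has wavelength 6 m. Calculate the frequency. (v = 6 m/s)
f = v/λ = 1 Hz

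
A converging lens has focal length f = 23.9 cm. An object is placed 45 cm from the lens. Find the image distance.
1/di = 1/f − 1/do → di = 50.97 cm (real image)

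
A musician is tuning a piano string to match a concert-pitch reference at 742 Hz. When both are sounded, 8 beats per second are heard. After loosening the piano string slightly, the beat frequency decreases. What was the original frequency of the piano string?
750 Hz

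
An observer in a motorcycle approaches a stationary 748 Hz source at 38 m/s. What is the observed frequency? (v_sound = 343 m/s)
f_obs = f·(v + v_o)/v = 830.9 Hz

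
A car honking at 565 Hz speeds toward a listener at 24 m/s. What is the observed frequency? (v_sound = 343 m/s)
f_obs = f·v/(v − v_s) = 607.5 Hz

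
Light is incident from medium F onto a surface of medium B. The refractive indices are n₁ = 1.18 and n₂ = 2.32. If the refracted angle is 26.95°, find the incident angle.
sin θ₁ = (n₂/n₁)·sin θ₂ → θ₁ = 63.01°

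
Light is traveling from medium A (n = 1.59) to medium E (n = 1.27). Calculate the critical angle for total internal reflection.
θc = arcsin(n₂/n₁) = 53.01°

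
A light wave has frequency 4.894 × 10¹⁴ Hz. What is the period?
T = 1/f = 2.043 × 10⁻¹⁵ s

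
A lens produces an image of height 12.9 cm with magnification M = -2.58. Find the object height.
ho = |hi|/|M| = 5 cm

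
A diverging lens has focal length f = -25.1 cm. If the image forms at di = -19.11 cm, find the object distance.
1/do = 1/f − 1/di → do = 80.08 cm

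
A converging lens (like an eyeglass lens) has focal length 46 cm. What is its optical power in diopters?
P = 1/f = 2.174 D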